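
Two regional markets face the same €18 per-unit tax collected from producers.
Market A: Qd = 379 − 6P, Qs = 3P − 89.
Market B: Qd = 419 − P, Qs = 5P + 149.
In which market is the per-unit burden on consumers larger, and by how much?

Market B, by €9.

Market A: pre-tax P* = €52, Q* = 67; post-tax Q = 31; per-unit burden on consumers = €6.
Market B: pre-tax P* = €45, Q* = 374; post-tax Q = 359; per-unit burden on consumers = €15.
Difference: €6 vs €15 → market B is larger by €9.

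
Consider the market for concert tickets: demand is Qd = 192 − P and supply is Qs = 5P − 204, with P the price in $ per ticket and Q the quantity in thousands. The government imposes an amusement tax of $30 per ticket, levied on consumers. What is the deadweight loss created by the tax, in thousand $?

Before the tax: set 192 − P = 5P − 204 → P* = $66, Q* = 126.
With the tax collected from consumers, demand (in seller-price terms) shifts: Qd = 192 − (P + 30).
New equilibrium: consumers pay $91, suppliers receive $61, Q = 101. (Wedge: Pb − Ps = 30.)
Quantity falls by |ΔQ| = |126 − 101| = 25.
DWL = ½ · t · |ΔQ| = ½ · 30 · 25 = $375.

Deadweight loss = $375 thousand.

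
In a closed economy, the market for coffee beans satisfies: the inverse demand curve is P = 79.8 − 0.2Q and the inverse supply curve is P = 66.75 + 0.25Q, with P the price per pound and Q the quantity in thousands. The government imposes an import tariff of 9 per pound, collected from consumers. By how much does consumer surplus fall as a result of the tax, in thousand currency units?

Consumer surplus falls by 76 thousand.

Inverting to Q(P) form: Qd = 399 − 5P; Qs = 4P − 267.
Without the tax, 399 − 5P = 4P − 267 gives 9P = 666, so P* = 74 and Q* = 29.
With the tax collected from consumers, demand (in seller-price terms) shifts: Qd = 399 − 5(P + 9).
Solving gives Q = 9 with consumers paying 78 and suppliers receiving 69 (the 9 wedge).
ΔCS is the trapezoid between Q = 9 and Q = 29 of height 4: ½ · (29 + 9) · 4 = 76.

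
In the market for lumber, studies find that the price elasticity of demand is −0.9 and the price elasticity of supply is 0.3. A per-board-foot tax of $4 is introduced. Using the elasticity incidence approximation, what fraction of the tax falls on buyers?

Buyers' share ≈ 0.25.

Incidence ratio: buyers' share ≈ εs / (εs + |εd|) = 0.3 / (0.3 + 0.9) = 0.25.
Supply is the less elastic side, so buyers bear the smaller share.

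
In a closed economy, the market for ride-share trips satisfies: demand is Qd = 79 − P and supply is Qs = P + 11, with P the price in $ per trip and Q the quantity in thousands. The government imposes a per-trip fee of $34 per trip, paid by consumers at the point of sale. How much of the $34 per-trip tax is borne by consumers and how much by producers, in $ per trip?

Consumers bear $17 per trip; producers bear $17 per trip.

Before the tax: set 79 − P = P + 11 → P* = $34, Q* = 45.
With the tax collected from consumers, demand (in seller-price terms) shifts: Qd = 79 − (P + 34).
New equilibrium: consumers pay $51, producers receive $17, Q = 28. (Wedge: Pb − Ps = 34.)
Burden on consumers: $17; on producers: $17. (They sum to $34.)
The less price-elastic side of the market bears the larger share of a per-unit tax.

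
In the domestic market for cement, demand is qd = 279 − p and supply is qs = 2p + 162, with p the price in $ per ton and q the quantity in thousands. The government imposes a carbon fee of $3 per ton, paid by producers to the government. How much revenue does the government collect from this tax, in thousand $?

Tax revenue = $714 thousand.

Before the tax: set 279 − p = 2p + 162 → p* = $39, q* = 240.
With the tax collected from producers, supply shifts: qs = 2(p − 3) + 162.
Solving gives q = 238 with consumers paying $41 and producers receiving $38 (the $3 wedge).
Revenue = t · Q = 3 · 238 = $714.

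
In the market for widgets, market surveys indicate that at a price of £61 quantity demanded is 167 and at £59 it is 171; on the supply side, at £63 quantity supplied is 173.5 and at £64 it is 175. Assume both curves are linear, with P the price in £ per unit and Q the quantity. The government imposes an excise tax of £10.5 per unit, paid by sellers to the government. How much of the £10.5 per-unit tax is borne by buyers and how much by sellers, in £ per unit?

Demand slope: (171 − 167)/(59 − 61) = -2, so Qd = 289 − 2P.
Supply slope: (175 − 173.5)/(64 − 63) = 1.5, so Qs = 1.5P + 79.
Before the tax: set 289 − 2P = 1.5P + 79 → P* = £60, Q* = 169.
With the tax collected from sellers, supply shifts: Qs = 1.5(P − 10.5) + 79.
Solving gives Q = 160 with buyers paying £64.5 and sellers receiving £54 (the £10.5 wedge).
Burden on buyers: £4.5; on sellers: £6. (They sum to £10.5.)

Buyers bear £4.5 per unit; sellers bear £6 per unit.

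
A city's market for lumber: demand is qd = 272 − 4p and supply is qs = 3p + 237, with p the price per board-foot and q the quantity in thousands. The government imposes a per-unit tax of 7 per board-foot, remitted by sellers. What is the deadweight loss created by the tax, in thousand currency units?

Before the tax: set 272 − 4p = 3p + 237 → p* = 5, q* = 252.
With the tax collected from sellers, supply shifts: qs = 3(p − 7) + 237.
Solving gives q = 240 with consumers paying 8 and sellers receiving 1 (the 7 wedge).
Quantity falls by |ΔQ| = |252 − 240| = 12.
DWL = ½ · t · |ΔQ| = ½ · 7 · 12 = 42.

Deadweight loss = 42 thousand.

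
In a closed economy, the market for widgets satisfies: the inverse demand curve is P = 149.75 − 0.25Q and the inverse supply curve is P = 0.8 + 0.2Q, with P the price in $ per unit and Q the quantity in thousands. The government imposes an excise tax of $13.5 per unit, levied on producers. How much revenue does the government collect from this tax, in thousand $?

Tax revenue = $4063.5 thousand.

Rewrite in direct form: Qd = 599 − 4P and Qs = 5P − 4.
Without the tax, 599 − 4P = 5P − 4 gives 9P = 603, so P* = $67 and Q* = 331.
With the tax collected from producers, supply shifts: Qs = 5(P − 13.5) − 4.
Solving gives Q = 301 with buyers paying $74.5 and producers receiving $61 (the $13.5 wedge).
Revenue = t · Q = 13.5 · 301 = $4063.5.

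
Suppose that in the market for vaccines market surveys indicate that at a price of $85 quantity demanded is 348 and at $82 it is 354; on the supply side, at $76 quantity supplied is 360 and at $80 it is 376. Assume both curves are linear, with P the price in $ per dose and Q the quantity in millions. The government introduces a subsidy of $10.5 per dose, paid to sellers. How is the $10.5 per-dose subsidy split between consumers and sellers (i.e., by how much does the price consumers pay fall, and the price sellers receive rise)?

Consumers gain $7 per dose; sellers gain $3.5 per dose.

Demand slope: (354 − 348)/(82 − 85) = -2, so Qd = 518 − 2P.
Supply slope: (376 − 360)/(80 − 76) = 4, so Qs = 4P + 56.
Without the subsidy, 518 − 2P = 4P + 56 gives 6P = 462, so P* = $77 and Q* = 364.
With a per-unit subsidy paid to sellers, each receives P + 10.5 per unit sold, so supply becomes Qs = 4(P + 10.5) + 56.
New equilibrium: consumers pay $70, sellers receive $80.5, Q = 378. (Wedge: Pb − Ps = −10.5.)
Gain to consumers: $7; to sellers: $3.5. (They sum to $10.5.)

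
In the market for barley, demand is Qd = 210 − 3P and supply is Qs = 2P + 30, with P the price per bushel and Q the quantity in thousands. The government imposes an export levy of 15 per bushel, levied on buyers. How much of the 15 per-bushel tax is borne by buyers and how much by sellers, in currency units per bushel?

Buyers bear 6 per bushel; sellers bear 9 per bushel.

Before the tax: set 210 − 3P = 2P + 30 → P* = 36, Q* = 102.
With the tax collected from buyers, demand (in seller-price terms) shifts: Qd = 210 − 3(P + 15).
New equilibrium: buyers pay 42, sellers receive 27, Q = 84. (Wedge: Pb − Ps = 15.)
Burden on buyers: 6; on sellers: 9. (They sum to 15.)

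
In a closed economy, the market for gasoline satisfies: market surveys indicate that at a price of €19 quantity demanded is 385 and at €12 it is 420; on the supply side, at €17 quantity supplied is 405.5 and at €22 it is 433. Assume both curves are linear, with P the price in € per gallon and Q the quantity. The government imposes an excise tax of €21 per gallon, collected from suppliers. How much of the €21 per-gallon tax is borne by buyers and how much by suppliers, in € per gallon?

Demand slope: (420 − 385)/(12 − 19) = -5, so Qd = 480 − 5P.
Supply slope: (433 − 405.5)/(22 − 17) = 5.5, so Qs = 5.5P + 312.
Without the tax, 480 − 5P = 5.5P + 312 gives 10.5P = 168, so P* = €16 and Q* = 400.
With the tax collected from suppliers, supply shifts: Qs = 5.5(P − 21) + 312.
New equilibrium: buyers pay €27, suppliers receive €6, Q = 345. (Wedge: Pb − Ps = 21.)
Burden on buyers: €11; on suppliers: €10. (They sum to €21.)

Buyers bear €11 per gallon; suppliers bear €10 per gallon.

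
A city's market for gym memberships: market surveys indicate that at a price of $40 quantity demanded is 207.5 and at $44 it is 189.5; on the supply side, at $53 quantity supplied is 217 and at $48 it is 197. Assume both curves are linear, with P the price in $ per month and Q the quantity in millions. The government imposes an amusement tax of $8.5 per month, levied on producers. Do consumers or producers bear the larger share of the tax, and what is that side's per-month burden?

Producers bear the larger share: $4.5 per month.

Demand slope: (189.5 − 207.5)/(44 − 40) = -4.5, so Qd = 387.5 − 4.5P.
Supply slope: (197 − 217)/(48 − 53) = 4, so Qs = 4P + 5.
Before the tax: set 387.5 − 4.5P = 4P + 5 → P* = $45, Q* = 185.
With the tax collected from producers, supply shifts: Qs = 4(P − 8.5) + 5.
Solving gives Q = 167 with consumers paying $49 and producers receiving $40.5 (the $8.5 wedge).
Per-month burden: consumers $4, producers $4.5.
Producers take the larger share because supply is less price-elastic here (demand slope 4.5 vs supply slope 4).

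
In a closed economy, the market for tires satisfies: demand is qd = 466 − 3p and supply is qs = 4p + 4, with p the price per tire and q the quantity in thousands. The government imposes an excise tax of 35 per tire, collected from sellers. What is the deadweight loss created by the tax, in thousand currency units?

Deadweight loss = 1050 thousand.

Without the tax, 466 − 3p = 4p + 4 gives 7p = 462, so p* = 66 and q* = 268.
With the tax collected from sellers, supply shifts: qs = 4(p − 35) + 4.
Solving gives q = 208 with consumers paying 86 and sellers receiving 51 (the 35 wedge).
Quantity falls by |ΔQ| = |268 − 208| = 60.
DWL = ½ · t · |ΔQ| = ½ · 35 · 60 = 1050.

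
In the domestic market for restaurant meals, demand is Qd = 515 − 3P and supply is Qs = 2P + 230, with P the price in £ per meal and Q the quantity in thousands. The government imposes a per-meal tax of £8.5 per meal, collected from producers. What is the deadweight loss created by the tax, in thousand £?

Deadweight loss = £43.35 thousand.

Without the tax, 515 − 3P = 2P + 230 gives 5P = 285, so P* = £57 and Q* = 344.
With the tax collected from producers, supply shifts: Qs = 2(P − 8.5) + 230.
Solving gives Q = 333.8 with buyers paying £60.4 and producers receiving £51.9 (the £8.5 wedge).
Quantity falls by |ΔQ| = |344 − 333.8| = 10.2.
DWL = ½ · t · |ΔQ| = ½ · 8.5 · 10.2 = £43.35.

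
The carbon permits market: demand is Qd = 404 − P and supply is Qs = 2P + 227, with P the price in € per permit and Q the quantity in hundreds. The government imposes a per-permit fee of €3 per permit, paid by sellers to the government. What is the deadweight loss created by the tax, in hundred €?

Deadweight loss = €3 hundred.

Before the tax: set 404 − P = 2P + 227 → P* = €59, Q* = 345.
With the tax collected from sellers, supply shifts: Qs = 2(P − 3) + 227.
Solving gives Q = 343 with consumers paying €61 and sellers receiving €58 (the €3 wedge).
Quantity falls by |ΔQ| = |345 − 343| = 2.
DWL = ½ · t · |ΔQ| = ½ · 3 · 2 = €3.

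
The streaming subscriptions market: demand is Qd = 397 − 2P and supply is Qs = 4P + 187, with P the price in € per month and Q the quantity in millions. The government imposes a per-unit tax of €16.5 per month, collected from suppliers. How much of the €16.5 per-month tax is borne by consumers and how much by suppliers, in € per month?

Consumers bear €11 per month; suppliers bear €5.5 per month.

Without the tax, 397 − 2P = 4P + 187 gives 6P = 210, so P* = €35 and Q* = 327.
With the tax collected from suppliers, supply shifts: Qs = 4(P − 16.5) + 187.
New equilibrium: consumers pay €46, suppliers receive €29.5, Q = 305. (Wedge: Pb − Ps = 16.5.)
Burden on consumers: €11; on suppliers: €5.5. (They sum to €16.5.)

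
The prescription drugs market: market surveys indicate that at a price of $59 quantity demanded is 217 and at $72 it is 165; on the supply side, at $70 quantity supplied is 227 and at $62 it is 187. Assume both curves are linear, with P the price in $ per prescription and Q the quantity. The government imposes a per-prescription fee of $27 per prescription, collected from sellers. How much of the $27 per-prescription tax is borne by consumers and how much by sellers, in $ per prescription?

Consumers bear $15 per prescription; sellers bear $12 per prescription.

Demand slope: (165 − 217)/(72 − 59) = -4, so Qd = 453 − 4P.
Supply slope: (187 − 227)/(62 − 70) = 5, so Qs = 5P − 123.
Without the tax, 453 − 4P = 5P − 123 gives 9P = 576, so P* = $64 and Q* = 197.
With the tax collected from sellers, supply shifts: Qs = 5(P − 27) − 123.
Solving gives Q = 137 with consumers paying $79 and sellers receiving $52 (the $27 wedge).
Burden on consumers: $15; on sellers: $12. (They sum to $27.)
The less price-elastic side of the market bears the larger share of a per-unit tax.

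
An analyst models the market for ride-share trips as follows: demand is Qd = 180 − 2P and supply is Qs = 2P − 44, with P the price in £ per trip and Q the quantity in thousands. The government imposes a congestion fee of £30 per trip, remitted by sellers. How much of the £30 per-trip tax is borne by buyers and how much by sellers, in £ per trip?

Before the tax: set 180 − 2P = 2P − 44 → P* = £56, Q* = 68.
With the tax collected from sellers, supply shifts: Qs = 2(P − 30) − 44.
New equilibrium: buyers pay £71, sellers receive £41, Q = 38. (Wedge: Pb − Ps = 30.)
Burden on buyers: £15; on sellers: £15. (They sum to £30.)
The less price-elastic side of the market bears the larger share of a per-unit tax.

Buyers bear £15 per trip; sellers bear £15 per trip.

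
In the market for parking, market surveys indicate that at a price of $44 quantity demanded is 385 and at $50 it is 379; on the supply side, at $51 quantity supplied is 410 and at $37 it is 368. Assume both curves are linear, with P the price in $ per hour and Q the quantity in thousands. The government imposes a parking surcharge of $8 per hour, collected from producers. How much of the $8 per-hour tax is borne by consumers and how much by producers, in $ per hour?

Demand slope: (379 − 385)/(50 − 44) = -1, so Qd = 429 − P.
Supply slope: (368 − 410)/(37 − 51) = 3, so Qs = 3P + 257.
Without the tax, 429 − P = 3P + 257 gives 4P = 172, so P* = $43 and Q* = 386.
With the tax collected from producers, supply shifts: Qs = 3(P − 8) + 257.
New equilibrium: consumers pay $49, producers receive $41, Q = 380. (Wedge: Pb − Ps = 8.)
Burden on consumers: $6; on producers: $2. (They sum to $8.)
The less price-elastic side of the market bears the larger share of a per-unit tax.

Consumers bear $6 per hour; producers bear $2 per hour.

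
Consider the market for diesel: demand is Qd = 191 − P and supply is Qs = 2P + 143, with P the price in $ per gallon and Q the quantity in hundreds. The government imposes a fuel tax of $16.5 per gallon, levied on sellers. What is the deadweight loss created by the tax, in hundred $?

Deadweight loss = $90.75 hundred.

Without the tax, 191 − P = 2P + 143 gives 3P = 48, so P* = $16 and Q* = 175.
With the tax collected from sellers, supply shifts: Qs = 2(P − 16.5) + 143.
New equilibrium: consumers pay $27, sellers receive $10.5, Q = 164. (Wedge: Pb − Ps = 16.5.)
Quantity falls by |ΔQ| = |175 − 164| = 11.
DWL = ½ · t · |ΔQ| = ½ · 16.5 · 11 = $90.75.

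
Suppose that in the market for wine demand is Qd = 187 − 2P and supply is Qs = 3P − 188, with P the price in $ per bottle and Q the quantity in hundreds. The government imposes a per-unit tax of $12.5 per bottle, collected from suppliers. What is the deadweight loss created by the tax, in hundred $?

Deadweight loss = $93.75 hundred.

Before the tax: set 187 − 2P = 3P − 188 → P* = $75, Q* = 37.
With the tax collected from suppliers, supply shifts: Qs = 3(P − 12.5) − 188.
New equilibrium: buyers pay $82.5, suppliers receive $70, Q = 22. (Wedge: Pb − Ps = 12.5.)
Quantity falls by |ΔQ| = |37 − 22| = 15.
DWL = ½ · t · |ΔQ| = ½ · 12.5 · 15 = $93.75.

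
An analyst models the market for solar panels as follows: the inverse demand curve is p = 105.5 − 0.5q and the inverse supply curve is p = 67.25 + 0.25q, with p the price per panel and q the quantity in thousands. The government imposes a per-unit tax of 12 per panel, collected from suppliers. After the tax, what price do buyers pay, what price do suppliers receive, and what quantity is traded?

Buyers pay 88; suppliers receive 76; quantity = 35.

Rewrite in direct form: qd = 211 − 2p and qs = 4p − 269.
Before the tax: set 211 − 2p = 4p − 269 → p* = 80, q* = 51.
With the tax collected from suppliers, supply shifts: qs = 4(p − 12) − 269.
Solving gives q = 35 with buyers paying 88 and suppliers receiving 76 (the 12 wedge).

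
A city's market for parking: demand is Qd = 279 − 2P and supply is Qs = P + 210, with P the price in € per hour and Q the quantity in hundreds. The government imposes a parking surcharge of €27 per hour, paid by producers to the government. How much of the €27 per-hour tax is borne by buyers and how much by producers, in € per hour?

Without the tax, 279 − 2P = P + 210 gives 3P = 69, so P* = €23 and Q* = 233.
With the tax collected from producers, supply shifts: Qs = (P − 27) + 210.
Solving gives Q = 215 with buyers paying €32 and producers receiving €5 (the €27 wedge).
Burden on buyers: €9; on producers: €18. (They sum to €27.)

Buyers bear €9 per hour; producers bear €18 per hour.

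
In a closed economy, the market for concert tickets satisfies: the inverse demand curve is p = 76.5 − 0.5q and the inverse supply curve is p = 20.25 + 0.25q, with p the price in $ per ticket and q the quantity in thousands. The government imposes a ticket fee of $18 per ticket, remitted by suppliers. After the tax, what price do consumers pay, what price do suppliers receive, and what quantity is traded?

Consumers pay $51; suppliers receive $33; quantity = 51.

Inverting to q(p) form: qd = 153 − 2p; qs = 4p − 81.
Without the tax, 153 − 2p = 4p − 81 gives 6p = 234, so p* = $39 and q* = 75.
With the tax collected from suppliers, supply shifts: qs = 4(p − 18) − 81.
New equilibrium: consumers pay $51, suppliers receive $33, q = 51. (Wedge: pb − ps = 18.)
The less price-elastic side of the market bears the larger share of a per-unit tax.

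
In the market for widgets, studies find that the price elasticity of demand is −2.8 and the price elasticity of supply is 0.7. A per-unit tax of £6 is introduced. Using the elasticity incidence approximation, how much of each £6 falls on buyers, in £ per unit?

Buyers bear ≈ £1.2 per unit.

Incidence ratio: buyers' share ≈ εs / (εs + |εd|) = 0.7 / (0.7 + 2.8) = 0.2.
So buyers bear ≈ 0.2 × £6 = £1.2; producers bear £4.8.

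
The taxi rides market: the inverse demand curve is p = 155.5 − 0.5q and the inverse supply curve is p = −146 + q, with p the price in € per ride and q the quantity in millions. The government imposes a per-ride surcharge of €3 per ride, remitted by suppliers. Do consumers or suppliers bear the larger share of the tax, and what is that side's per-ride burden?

Rewrite in direct form: qd = 311 − 2p and qs = p + 146.
Before the tax: set 311 − 2p = p + 146 → p* = €55, q* = 201.
With the tax collected from suppliers, supply shifts: qs = (p − 3) + 146.
New equilibrium: consumers pay €56, suppliers receive €53, q = 199. (Wedge: pb − ps = 3.)
Per-ride burden: consumers €1, suppliers €2.
Suppliers take the larger share because supply is less price-elastic here (demand slope 2 vs supply slope 1).

Suppliers bear the larger share: €2 per ride.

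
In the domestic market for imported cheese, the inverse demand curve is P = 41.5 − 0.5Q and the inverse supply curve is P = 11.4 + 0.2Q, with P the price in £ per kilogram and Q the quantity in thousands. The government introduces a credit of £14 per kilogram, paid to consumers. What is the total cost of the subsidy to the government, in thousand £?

Rewrite in direct form: Qd = 83 − 2P and Qs = 5P − 57.
Without the subsidy, 83 − 2P = 5P − 57 gives 7P = 140, so P* = £20 and Q* = 43.
With a per-unit subsidy paid to consumers, each effectively pays P − 14, so demand becomes Qd = 83 − 2(P − 14).
New equilibrium: consumers pay £10, suppliers receive £24, Q = 63. (Wedge: Pb − Ps = −14.)
Outlay = t · Q = 14 · 63 = £882.

Government outlay = £882 thousand.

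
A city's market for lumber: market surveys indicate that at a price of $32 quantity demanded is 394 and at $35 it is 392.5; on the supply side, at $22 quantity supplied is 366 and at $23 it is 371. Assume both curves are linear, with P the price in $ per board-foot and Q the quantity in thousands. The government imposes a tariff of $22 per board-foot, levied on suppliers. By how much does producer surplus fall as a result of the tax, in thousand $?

Demand slope: (392.5 − 394)/(35 − 32) = -0.5, so Qd = 410 − 0.5P.
Supply slope: (371 − 366)/(23 − 22) = 5, so Qs = 5P + 256.
Before the tax: set 410 − 0.5P = 5P + 256 → P* = $28, Q* = 396.
With the tax collected from suppliers, supply shifts: Qs = 5(P − 22) + 256.
Solving gives Q = 386 with consumers paying $48 and suppliers receiving $26 (the $22 wedge).
ΔPS is the trapezoid between Q = 386 and Q = 396 of height $2: ½ · (396 + 386) · 2 = $782.

Producer surplus falls by $782 thousand.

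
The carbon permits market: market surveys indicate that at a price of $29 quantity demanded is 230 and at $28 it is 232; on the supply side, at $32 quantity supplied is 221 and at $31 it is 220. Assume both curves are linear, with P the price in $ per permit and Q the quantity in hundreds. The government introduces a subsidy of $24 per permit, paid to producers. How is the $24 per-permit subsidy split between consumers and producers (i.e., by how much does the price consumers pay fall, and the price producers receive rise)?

Consumers gain $8 per permit; producers gain $16 per permit.

Demand slope: (232 − 230)/(28 − 29) = -2, so Qd = 288 − 2P.
Supply slope: (220 − 221)/(31 − 32) = 1, so Qs = P + 189.
Before the subsidy: set 288 − 2P = P + 189 → P* = $33, Q* = 222.
With a per-unit subsidy paid to producers, each receives P + 24 per unit sold, so supply becomes Qs = (P + 24) + 189.
Solving gives Q = 238 with consumers paying $25 and producers receiving $49 (the $24 wedge).
Gain to consumers: $8; to producers: $16. (They sum to $24.)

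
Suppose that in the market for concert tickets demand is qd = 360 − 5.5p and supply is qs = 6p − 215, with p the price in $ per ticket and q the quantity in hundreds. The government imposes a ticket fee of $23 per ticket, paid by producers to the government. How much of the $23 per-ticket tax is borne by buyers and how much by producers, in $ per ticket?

Buyers bear $12 per ticket; producers bear $11 per ticket.

Without the tax, 360 − 5.5p = 6p − 215 gives 11.5p = 575, so p* = $50 and q* = 85.
With the tax collected from producers, supply shifts: qs = 6(p − 23) − 215.
Solving gives q = 19 with buyers paying $62 and producers receiving $39 (the $23 wedge).
Burden on buyers: $12; on producers: $11. (They sum to $23.)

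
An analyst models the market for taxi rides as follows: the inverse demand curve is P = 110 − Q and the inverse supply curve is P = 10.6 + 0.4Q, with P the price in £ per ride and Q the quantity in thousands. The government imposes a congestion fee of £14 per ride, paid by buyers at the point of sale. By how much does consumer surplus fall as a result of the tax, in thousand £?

Consumer surplus falls by £660 thousand.

Rewrite in direct form: Qd = 110 − P and Qs = 2.5P − 26.5.
Before the tax: set 110 − P = 2.5P − 26.5 → P* = £39, Q* = 71.
With the tax collected from buyers, demand (in seller-price terms) shifts: Qd = 110 − (P + 14).
New equilibrium: buyers pay £49, producers receive £35, Q = 61. (Wedge: Pb − Ps = 14.)
ΔCS is the trapezoid between Q = 61 and Q = 71 of height £10: ½ · (71 + 61) · 10 = £660.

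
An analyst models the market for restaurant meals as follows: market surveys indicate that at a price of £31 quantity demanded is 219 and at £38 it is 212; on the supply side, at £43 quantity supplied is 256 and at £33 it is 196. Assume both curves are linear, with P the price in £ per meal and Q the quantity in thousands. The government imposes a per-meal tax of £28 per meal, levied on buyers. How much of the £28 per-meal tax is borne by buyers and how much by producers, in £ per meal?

Demand slope: (212 − 219)/(38 − 31) = -1, so Qd = 250 − P.
Supply slope: (196 − 256)/(33 − 43) = 6, so Qs = 6P − 2.
Before the tax: set 250 − P = 6P − 2 → P* = £36, Q* = 214.
With the tax collected from buyers, demand (in seller-price terms) shifts: Qd = 250 − (P + 28).
New equilibrium: buyers pay £60, producers receive £32, Q = 190. (Wedge: Pb − Ps = 28.)
Burden on buyers: £24; on producers: £4. (They sum to £28.)

Buyers bear £24 per meal; producers bear £4 per meal.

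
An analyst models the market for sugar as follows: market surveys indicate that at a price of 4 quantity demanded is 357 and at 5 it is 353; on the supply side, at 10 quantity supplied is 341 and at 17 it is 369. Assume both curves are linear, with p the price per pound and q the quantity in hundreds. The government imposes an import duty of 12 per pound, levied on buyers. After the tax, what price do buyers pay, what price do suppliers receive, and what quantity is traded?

Buyers pay 15; suppliers receive 3; quantity = 313.

Demand slope: (353 − 357)/(5 − 4) = -4, so qd = 373 − 4p.
Supply slope: (369 − 341)/(17 − 10) = 4, so qs = 4p + 301.
Before the tax: set 373 − 4p = 4p + 301 → p* = 9, q* = 337.
With the tax collected from buyers, demand (in seller-price terms) shifts: qd = 373 − 4(p + 12).
New equilibrium: buyers pay 15, suppliers receive 3, q = 313. (Wedge: pb − ps = 12.)
The less price-elastic side of the market bears the larger share of a per-unit tax.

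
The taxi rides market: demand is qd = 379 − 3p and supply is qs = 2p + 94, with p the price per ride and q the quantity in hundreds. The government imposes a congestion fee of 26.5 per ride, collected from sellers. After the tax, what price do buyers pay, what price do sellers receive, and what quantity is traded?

Buyers pay 67.6; sellers receive 41.1; quantity = 176.2.

Before the tax: set 379 − 3p = 2p + 94 → p* = 57, q* = 208.
With the tax collected from sellers, supply shifts: qs = 2(p − 26.5) + 94.
New equilibrium: buyers pay 67.6, sellers receive 41.1, q = 176.2. (Wedge: pb − ps = 26.5.)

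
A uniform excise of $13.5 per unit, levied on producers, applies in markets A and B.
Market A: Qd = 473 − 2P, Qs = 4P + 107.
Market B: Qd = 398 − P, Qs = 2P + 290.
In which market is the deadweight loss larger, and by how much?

Market A, by $60.75.

Market A: pre-tax P* = $61, Q* = 351; post-tax Q = 333; deadweight loss = $121.5.
Market B: pre-tax P* = $36, Q* = 362; post-tax Q = 353; deadweight loss = $60.75.
Difference: $121.5 vs $60.75 → market A is larger by $60.75.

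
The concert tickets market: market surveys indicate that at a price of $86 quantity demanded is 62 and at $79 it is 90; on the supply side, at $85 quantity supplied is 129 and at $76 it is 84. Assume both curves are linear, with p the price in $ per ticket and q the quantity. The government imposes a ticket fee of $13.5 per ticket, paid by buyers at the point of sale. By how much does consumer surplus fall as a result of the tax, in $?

Demand slope: (90 − 62)/(79 − 86) = -4, so qd = 406 − 4p.
Supply slope: (84 − 129)/(76 − 85) = 5, so qs = 5p − 296.
Before the tax: set 406 − 4p = 5p − 296 → p* = $78, q* = 94.
With the tax collected from buyers, demand (in seller-price terms) shifts: qd = 406 − 4(p + 13.5).
New equilibrium: buyers pay $85.5, sellers receive $72, q = 64. (Wedge: pb − ps = 13.5.)
ΔCS is the trapezoid between Q = 64 and Q = 94 of height $7.5: ½ · (94 + 64) · 7.5 = $592.5.

Consumer surplus falls by $592.5.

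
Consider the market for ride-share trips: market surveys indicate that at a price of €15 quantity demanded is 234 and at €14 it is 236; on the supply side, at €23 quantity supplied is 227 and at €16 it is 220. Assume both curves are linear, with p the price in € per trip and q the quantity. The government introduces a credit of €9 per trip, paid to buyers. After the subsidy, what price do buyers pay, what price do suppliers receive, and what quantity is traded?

Buyers pay €17; suppliers receive €26; quantity = 230.

Demand slope: (236 − 234)/(14 − 15) = -2, so qd = 264 − 2p.
Supply slope: (220 − 227)/(16 − 23) = 1, so qs = p + 204.
Without the subsidy, 264 − 2p = p + 204 gives 3p = 60, so p* = €20 and q* = 224.
With a per-unit subsidy paid to buyers, each effectively pays p − 9, so demand becomes qd = 264 − 2(p − 9).
Solving gives q = 230 with buyers paying €17 and suppliers receiving €26 (the €9 wedge).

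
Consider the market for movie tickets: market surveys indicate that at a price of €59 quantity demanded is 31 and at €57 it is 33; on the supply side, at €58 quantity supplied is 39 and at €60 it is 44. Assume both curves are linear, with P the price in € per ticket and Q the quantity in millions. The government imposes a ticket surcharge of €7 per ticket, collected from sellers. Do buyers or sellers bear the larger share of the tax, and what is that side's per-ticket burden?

Demand slope: (33 − 31)/(57 − 59) = -1, so Qd = 90 − P.
Supply slope: (44 − 39)/(60 − 58) = 2.5, so Qs = 2.5P − 106.
Without the tax, 90 − P = 2.5P − 106 gives 3.5P = 196, so P* = €56 and Q* = 34.
With the tax collected from sellers, supply shifts: Qs = 2.5(P − 7) − 106.
Solving gives Q = 29 with buyers paying €61 and sellers receiving €54 (the €7 wedge).
Per-ticket burden: buyers €5, sellers €2.
Buyers take the larger share because demand is less price-elastic here (demand slope 1 vs supply slope 2.5).

Buyers bear the larger share: €5 per ticket.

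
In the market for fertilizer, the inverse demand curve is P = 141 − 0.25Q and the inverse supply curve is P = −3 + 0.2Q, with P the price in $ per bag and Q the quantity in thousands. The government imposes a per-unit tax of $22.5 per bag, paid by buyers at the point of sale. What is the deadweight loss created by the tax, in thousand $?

Rewrite in direct form: Qd = 564 − 4P and Qs = 5P + 15.
Without the tax, 564 − 4P = 5P + 15 gives 9P = 549, so P* = $61 and Q* = 320.
With the tax collected from buyers, demand (in seller-price terms) shifts: Qd = 564 − 4(P + 22.5).
Solving gives Q = 270 with buyers paying $73.5 and sellers receiving $51 (the $22.5 wedge).
Quantity falls by |ΔQ| = |320 − 270| = 50.
DWL = ½ · t · |ΔQ| = ½ · 22.5 · 50 = $562.5.

Deadweight loss = $562.5 thousand.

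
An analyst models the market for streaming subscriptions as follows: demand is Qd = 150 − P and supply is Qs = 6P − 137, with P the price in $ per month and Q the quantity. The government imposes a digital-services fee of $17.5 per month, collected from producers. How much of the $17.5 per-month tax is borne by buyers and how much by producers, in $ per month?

Buyers bear $15 per month; producers bear $2.5 per month.

Before the tax: set 150 − P = 6P − 137 → P* = $41, Q* = 109.
With the tax collected from producers, supply shifts: Qs = 6(P − 17.5) − 137.
New equilibrium: buyers pay $56, producers receive $38.5, Q = 94. (Wedge: Pb − Ps = 17.5.)
Burden on buyers: $15; on producers: $2.5. (They sum to $17.5.)
The less price-elastic side of the market bears the larger share of a per-unit tax.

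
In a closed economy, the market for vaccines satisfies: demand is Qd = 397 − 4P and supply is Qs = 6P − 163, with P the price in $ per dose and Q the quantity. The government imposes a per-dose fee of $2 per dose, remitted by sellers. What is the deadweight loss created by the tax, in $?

Deadweight loss = $4.8.

Before the tax: set 397 − 4P = 6P − 163 → P* = $56, Q* = 173.
With the tax collected from sellers, supply shifts: Qs = 6(P − 2) − 163.
Solving gives Q = 168.2 with consumers paying $57.2 and sellers receiving $55.2 (the $2 wedge).
Quantity falls by |ΔQ| = |173 − 168.2| = 4.8.
DWL = ½ · t · |ΔQ| = ½ · 2 · 4.8 = $4.8.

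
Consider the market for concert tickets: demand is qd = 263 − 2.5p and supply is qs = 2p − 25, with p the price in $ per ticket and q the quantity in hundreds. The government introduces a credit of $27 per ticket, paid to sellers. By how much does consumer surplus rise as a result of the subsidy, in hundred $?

Consumer surplus rises by $1416 hundred.

Without the subsidy, 263 − 2.5p = 2p − 25 gives 4.5p = 288, so p* = $64 and q* = 103.
With a per-unit subsidy paid to sellers, each receives p + 27 per unit sold, so supply becomes qs = 2(p + 27) − 25.
Solving gives q = 133 with buyers paying $52 and sellers receiving $79 (the $27 wedge).
ΔCS is the trapezoid between Q = 133 and Q = 103 of height $12: ½ · (103 + 133) · 12 = $1416.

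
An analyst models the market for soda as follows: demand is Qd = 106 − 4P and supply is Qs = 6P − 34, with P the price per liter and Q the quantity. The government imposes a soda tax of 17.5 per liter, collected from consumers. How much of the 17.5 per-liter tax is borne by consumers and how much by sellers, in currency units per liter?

Without the tax, 106 − 4P = 6P − 34 gives 10P = 140, so P* = 14 and Q* = 50.
With the tax collected from consumers, demand (in seller-price terms) shifts: Qd = 106 − 4(P + 17.5).
Solving gives Q = 8 with consumers paying 24.5 and sellers receiving 7 (the 17.5 wedge).
Burden on consumers: 10.5; on sellers: 7. (They sum to 17.5.)
The less price-elastic side of the market bears the larger share of a per-unit tax.

Consumers bear 10.5 per liter; sellers bear 7 per liter.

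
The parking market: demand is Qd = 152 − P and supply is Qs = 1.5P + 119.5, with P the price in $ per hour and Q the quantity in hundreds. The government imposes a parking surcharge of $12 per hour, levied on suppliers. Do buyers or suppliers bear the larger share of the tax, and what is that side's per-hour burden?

Without the tax, 152 − P = 1.5P + 119.5 gives 2.5P = 32.5, so P* = $13 and Q* = 139.
With the tax collected from suppliers, supply shifts: Qs = 1.5(P − 12) + 119.5.
New equilibrium: buyers pay $20.2, suppliers receive $8.2, Q = 131.8. (Wedge: Pb − Ps = 12.)
Per-hour burden: buyers $7.2, suppliers $4.8.
Buyers take the larger share because demand is less price-elastic here (demand slope 1 vs supply slope 1.5).
The less price-elastic side of the market bears the larger share of a per-unit tax.

Buyers bear the larger share: $7.2 per hour.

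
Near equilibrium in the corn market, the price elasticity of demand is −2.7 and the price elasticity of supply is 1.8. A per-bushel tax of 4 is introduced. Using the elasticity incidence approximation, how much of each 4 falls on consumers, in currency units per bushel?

Incidence ratio: consumers' share ≈ εs / (εs + |εd|) = 1.8 / (1.8 + 2.7) = 0.4.
So consumers bear ≈ 0.4 × 4 = 1.6; suppliers bear 2.4.

Consumers bear ≈ 1.6 per bushel.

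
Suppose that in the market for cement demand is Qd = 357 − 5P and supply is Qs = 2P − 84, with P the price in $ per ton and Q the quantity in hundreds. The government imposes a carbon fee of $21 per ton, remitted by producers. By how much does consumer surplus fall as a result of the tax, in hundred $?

Without the tax, 357 − 5P = 2P − 84 gives 7P = 441, so P* = $63 and Q* = 42.
With the tax collected from producers, supply shifts: Qs = 2(P − 21) − 84.
Solving gives Q = 12 with consumers paying $69 and producers receiving $48 (the $21 wedge).
ΔCS is the trapezoid between Q = 12 and Q = 42 of height $6: ½ · (42 + 12) · 6 = $162.

Consumer surplus falls by $162 hundred.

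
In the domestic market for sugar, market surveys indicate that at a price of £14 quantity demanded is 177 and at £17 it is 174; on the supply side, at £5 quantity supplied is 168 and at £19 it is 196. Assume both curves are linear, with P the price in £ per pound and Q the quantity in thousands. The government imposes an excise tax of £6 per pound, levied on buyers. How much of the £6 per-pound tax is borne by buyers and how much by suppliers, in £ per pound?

Demand slope: (174 − 177)/(17 − 14) = -1, so Qd = 191 − P.
Supply slope: (196 − 168)/(19 − 5) = 2, so Qs = 2P + 158.
Before the tax: set 191 − P = 2P + 158 → P* = £11, Q* = 180.
With the tax collected from buyers, demand (in seller-price terms) shifts: Qd = 191 − (P + 6).
New equilibrium: buyers pay £15, suppliers receive £9, Q = 176. (Wedge: Pb − Ps = 6.)
Burden on buyers: £4; on suppliers: £2. (They sum to £6.)
The less price-elastic side of the market bears the larger share of a per-unit tax.

Buyers bear £4 per pound; suppliers bear £2 per pound.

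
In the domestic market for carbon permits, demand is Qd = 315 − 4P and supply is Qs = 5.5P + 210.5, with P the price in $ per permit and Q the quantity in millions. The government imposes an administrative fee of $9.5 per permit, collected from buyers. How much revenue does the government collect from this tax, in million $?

Before the tax: set 315 − 4P = 5.5P + 210.5 → P* = $11, Q* = 271.
With the tax collected from buyers, demand (in seller-price terms) shifts: Qd = 315 − 4(P + 9.5).
New equilibrium: buyers pay $16.5, suppliers receive $7, Q = 249. (Wedge: Pb − Ps = 9.5.)
Revenue = t · Q = 9.5 · 249 = $2365.5.

Tax revenue = $2365.5 million.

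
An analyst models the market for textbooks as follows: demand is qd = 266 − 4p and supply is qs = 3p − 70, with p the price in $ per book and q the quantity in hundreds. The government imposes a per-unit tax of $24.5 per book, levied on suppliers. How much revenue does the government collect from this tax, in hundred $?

Tax revenue = $784 hundred.

Before the tax: set 266 − 4p = 3p − 70 → p* = $48, q* = 74.
With the tax collected from suppliers, supply shifts: qs = 3(p − 24.5) − 70.
Solving gives q = 32 with consumers paying $58.5 and suppliers receiving $34 (the $24.5 wedge).
Revenue = t · Q = 24.5 · 32 = $784.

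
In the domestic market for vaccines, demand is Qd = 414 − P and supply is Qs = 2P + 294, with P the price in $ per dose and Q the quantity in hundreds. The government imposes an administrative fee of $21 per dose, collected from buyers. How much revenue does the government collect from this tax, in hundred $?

Tax revenue = $7560 hundred.

Without the tax, 414 − P = 2P + 294 gives 3P = 120, so P* = $40 and Q* = 374.
With the tax collected from buyers, demand (in seller-price terms) shifts: Qd = 414 − (P + 21).
New equilibrium: buyers pay $54, suppliers receive $33, Q = 360. (Wedge: Pb − Ps = 21.)
Revenue = t · Q = 21 · 360 = $7560.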